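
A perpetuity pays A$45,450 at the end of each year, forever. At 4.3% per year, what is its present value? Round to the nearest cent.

A$1,056,976.74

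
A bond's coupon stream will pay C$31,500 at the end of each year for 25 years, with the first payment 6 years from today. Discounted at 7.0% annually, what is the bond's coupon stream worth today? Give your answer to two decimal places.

C$261,728.58

PV at t=5 (ordinary 25-year annuity): 31500 × a(25|0.07) = 31500 × 11.653583 = 367,087.8701
PV₀ = 367,087.8701 / (1+0.07)^5 = 367,087.8701 / 1.402552 = 261,728.5780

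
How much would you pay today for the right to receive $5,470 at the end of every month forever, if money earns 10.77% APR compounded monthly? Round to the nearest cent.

$609,470.75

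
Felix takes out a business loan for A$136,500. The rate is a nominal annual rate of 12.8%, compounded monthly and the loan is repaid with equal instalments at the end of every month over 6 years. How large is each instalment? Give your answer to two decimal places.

A$2,725.73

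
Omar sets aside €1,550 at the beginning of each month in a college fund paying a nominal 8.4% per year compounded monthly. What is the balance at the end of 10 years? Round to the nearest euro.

Periodic rate i = 0.084/12 = 0.007; n = 10 × 12 = 120 periods.
Accumulation factor s(120|0.007) × (1+i) = 188.395081; FV = 1550 × 188.395081 = 292,012.3761
(annuity-due: payments at period start, so ×(1+i).)

€292,012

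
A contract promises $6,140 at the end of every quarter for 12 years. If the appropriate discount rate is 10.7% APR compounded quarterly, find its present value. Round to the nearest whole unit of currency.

i = 0.107/4 = 0.02675 per quarter; n = 12·4 = 48.
PV = 6140 × [1 − (1+0.02675)^(−48)] / 0.02675 = 6140 × 26.854591 = 164,887.1905

$164,887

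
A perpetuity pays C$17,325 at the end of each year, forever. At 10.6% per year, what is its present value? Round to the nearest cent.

C$163,443.40

PV = C/r = 17325/0.106 = 163,443.3962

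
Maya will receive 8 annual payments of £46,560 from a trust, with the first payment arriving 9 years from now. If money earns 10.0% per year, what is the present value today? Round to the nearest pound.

£115,878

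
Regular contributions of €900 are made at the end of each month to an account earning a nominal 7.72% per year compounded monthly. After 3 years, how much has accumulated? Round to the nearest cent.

With 12 periods per year: i = 0.00643333, n = 36.
FV = PMT · [(1+i)^n − 1] / i = 900 · 40.364861 = 36,328.3746

€36,328.37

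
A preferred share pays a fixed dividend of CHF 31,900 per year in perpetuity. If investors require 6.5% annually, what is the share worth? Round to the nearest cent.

PV = PMT / i = 31900 / 0.065 = 490,769.2308

CHF 490,769.23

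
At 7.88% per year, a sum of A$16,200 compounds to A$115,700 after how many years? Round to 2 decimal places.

n = ln(115700/16200) / ln(1+0.0788) = ln(7.14198) / 0.075849 = 25.9197 years

25.92 years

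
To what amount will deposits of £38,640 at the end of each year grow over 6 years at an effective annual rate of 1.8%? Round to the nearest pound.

Accumulation factor s(6|0.018) = 6.276568; FV = 38640 × 6.276568 = 242,526.5918

£242,527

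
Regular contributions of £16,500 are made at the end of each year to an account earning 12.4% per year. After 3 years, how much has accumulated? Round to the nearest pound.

£55,892

Accumulation factor s(3|0.124) = 3.387376; FV = 16500 × 3.387376 = 55,891.7040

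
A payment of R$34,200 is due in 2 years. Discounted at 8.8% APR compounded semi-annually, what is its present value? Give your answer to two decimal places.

R$28,788.84

With 2 periods per year: i = 0.044, n = 4.
Discount factor = (1+0.044)^(−4) = 0.841779; PV = 34,200 × 0.841779 = 28,788.8364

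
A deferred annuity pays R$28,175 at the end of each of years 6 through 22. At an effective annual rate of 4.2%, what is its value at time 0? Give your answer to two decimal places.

PV at t=5 (ordinary 17-year annuity): 28175 × a(17|0.042) = 28175 × 11.979122 = 337,511.7686
PV₀ = 337,511.7686 / (1+0.042)^5 = 337,511.7686 / 1.228397 = 274,757.9870

R$274,757.99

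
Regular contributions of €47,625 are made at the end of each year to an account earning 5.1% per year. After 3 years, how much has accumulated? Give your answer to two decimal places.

FV = 47625 × [(1+0.051)^3 − 1] / 0.051 = 47625 × 3.155601 = 150,285.4976

€150,285.50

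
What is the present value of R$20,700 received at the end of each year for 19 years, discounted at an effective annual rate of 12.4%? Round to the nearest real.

R$148,823

PV = PMT · [1 − (1+i)^(−n)] / i = 20700 · 7.189495 = 148,822.5523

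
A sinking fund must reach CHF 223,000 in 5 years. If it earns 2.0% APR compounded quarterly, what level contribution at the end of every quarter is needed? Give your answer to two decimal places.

CHF 10,629.62

Periodic rate i = 0.02/4 = 0.005; n = 5 × 4 = 20 periods.
FV-annuity factor = 20.979115; PMT = 223000 / 20.979115 = 10,629.6188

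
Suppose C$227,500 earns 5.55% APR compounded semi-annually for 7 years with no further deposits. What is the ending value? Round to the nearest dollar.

C$333,738

Periodic rate i = 0.0555/2 = 0.02775; n = 7 × 2 = 14 periods.
FV = PV·(1+i)^n = 227,500 × 1.466982 = 333,738.4137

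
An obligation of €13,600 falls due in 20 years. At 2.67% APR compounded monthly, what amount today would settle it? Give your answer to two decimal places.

€7,977.80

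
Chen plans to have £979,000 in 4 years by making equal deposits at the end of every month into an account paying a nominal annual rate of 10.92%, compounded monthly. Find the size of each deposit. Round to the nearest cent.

£16,355.85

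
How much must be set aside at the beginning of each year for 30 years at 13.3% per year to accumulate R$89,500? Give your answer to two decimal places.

R$254.05

PMT = 89500 / ( [(1+0.133)^30 − 1] / 0.133 × (1+i) ) = 89500 / 352.288710 = 254.0530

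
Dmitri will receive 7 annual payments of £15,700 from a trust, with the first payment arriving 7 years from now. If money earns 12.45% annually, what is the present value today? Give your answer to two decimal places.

£34,937.69

Value one period before first payment (t=6): 15700 × [1 − (1+0.1245)^(−7)] / 0.1245 = 15700 × 4.499366 = 70,640.0479
PV₀ = 70,640.0479 / (1+0.1245)^6 = 70,640.0479 / 2.021886 = 34,937.6932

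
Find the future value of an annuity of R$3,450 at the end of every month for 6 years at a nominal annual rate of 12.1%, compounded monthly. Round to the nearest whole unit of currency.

R$362,437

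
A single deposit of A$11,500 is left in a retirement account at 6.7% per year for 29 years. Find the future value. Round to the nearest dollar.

A$75,416

FV = PV·(1+i)^n = 11,500 × 6.557951 = 75,416.4358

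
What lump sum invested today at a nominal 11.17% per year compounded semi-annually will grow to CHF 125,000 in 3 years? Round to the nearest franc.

With 2 periods per year: i = 0.05585, n = 6.
PV = FV·(1+i)^(−n) = 125,000 × 0.721750 = 90,218.7213

CHF 90,219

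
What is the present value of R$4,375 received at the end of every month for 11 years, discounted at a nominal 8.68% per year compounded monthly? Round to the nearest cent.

R$371,241.46

With 12 periods per year: i = 0.00723333, n = 132.
PV = PMT · [1 − (1+i)^(−n)] / i = 4375 · 84.855192 = 371,241.4645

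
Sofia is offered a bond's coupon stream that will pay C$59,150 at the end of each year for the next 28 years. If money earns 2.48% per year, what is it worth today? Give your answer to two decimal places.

C$1,183,901.46

PV = 59150 × [1 − (1+0.0248)^(−28)] / 0.0248 = 59150 × 20.015240 = 1,183,901.4554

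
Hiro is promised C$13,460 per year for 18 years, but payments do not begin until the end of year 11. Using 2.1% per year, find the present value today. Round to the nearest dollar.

PV at t=10 (ordinary 18-year annuity): 13460 × a(18|0.021) = 13460 × 14.861050 = 200,029.7323
Discount back 10 years: 200,029.7323 × (1+0.021)^(−10) = 200,029.7323 × 0.812349 = 162,493.9264

C$162,494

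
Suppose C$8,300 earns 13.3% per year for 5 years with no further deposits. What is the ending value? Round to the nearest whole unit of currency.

FV = PV·(1+i)^n = 8,300 × 1.867022 = 15,496.2867

C$15,496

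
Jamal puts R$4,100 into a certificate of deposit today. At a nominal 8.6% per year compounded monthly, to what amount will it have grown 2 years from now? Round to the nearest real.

Periodic rate i = 0.086/12 = 0.00716667; n = 2 × 12 = 24 periods.
4,100 × (1+0.00716667)^24 = 4,100 × 1.186950 = 4,866.4931

R$4,866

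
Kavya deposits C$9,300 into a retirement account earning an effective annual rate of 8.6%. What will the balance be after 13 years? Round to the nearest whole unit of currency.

C$27,181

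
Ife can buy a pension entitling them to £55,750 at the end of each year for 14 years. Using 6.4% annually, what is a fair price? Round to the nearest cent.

PV = 55750 × [1 − (1+0.064)^(−14)] / 0.064 = 55750 × 9.069026 = 505,598.1894

£505,598.19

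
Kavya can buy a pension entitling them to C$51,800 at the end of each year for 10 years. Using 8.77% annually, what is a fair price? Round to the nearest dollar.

Annuity factor a(10|0.0877) = 6.483143; PV = 51800 × 6.483143 = 335,826.7923

C$335,827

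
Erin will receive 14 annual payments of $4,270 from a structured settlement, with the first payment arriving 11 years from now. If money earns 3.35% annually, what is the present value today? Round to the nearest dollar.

Value one period before first payment (t=10): 4270 × [1 − (1+0.0335)^(−14)] / 0.0335 = 4270 × 11.031230 = 47,103.3515
Discount back 10 years: 47,103.3515 × (1+0.0335)^(−10) = 47,103.3515 × 0.719275 = 33,880.2807

$33,880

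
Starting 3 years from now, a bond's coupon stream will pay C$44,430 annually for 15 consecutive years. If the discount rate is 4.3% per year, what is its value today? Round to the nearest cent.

C$444,718.68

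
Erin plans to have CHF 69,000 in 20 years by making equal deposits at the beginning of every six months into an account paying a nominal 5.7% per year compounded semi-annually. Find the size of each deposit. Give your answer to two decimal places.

CHF 920.42

Periodic rate i = 0.057/2 = 0.0285; n = 20 × 2 = 40 periods.
PMT = 69000 / ( [(1+0.0285)^40 − 1] / 0.0285 × (1+i) ) = 69000 / 74.965532 = 920.4230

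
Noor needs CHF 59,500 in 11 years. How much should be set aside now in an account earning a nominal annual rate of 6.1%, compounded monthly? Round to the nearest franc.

i = 0.061/12 = 0.00508333 per month; n = 11·12 = 132.
PV = FV·(1+i)^(−n) = 59,500 × 0.512067 = 30,467.9714

CHF 30,468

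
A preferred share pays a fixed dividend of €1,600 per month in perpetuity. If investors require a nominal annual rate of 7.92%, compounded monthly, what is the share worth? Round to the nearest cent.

Periodic rate i = 0.0792/12 = 0.0066.
PV = PMT / i = 1600 / 0.0066 = 242,424.2424

€242,424.24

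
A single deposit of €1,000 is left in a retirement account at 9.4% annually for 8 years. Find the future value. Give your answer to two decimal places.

FV = PV·(1+i)^n = 1,000 × 2.051817 = 2,051.8168

€2,051.82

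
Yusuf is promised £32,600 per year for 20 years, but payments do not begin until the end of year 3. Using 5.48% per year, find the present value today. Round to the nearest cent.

£350,735.81

Value one period before first payment (t=2): 32600 × [1 − (1+0.0548)^(−20)] / 0.0548 = 32600 × 11.970237 = 390,229.7337
PV₀ = 390,229.7337 / (1+0.0548)^2 = 390,229.7337 / 1.112603 = 350,735.8147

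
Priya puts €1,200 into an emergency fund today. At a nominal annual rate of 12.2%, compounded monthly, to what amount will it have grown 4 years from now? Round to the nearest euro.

With 12 periods per year: i = 0.0101667, n = 48.
1,200 × (1+0.0101667)^48 = 1,200 × 1.625046 = 1,950.0550

€1,950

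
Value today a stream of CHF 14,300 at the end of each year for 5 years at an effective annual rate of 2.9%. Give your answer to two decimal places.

PV = 14300 × [1 − (1+0.029)^(−5)] / 0.029 = 14300 × 4.592813 = 65,677.2226

CHF 65,677.22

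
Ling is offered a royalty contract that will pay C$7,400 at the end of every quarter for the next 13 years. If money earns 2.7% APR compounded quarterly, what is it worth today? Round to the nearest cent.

C$323,610.81

i = 0.027/4 = 0.00675 per quarter; n = 13·4 = 52.
PV = PMT · [1 − (1+i)^(−n)] / i = 7400 · 43.731190 = 323,610.8072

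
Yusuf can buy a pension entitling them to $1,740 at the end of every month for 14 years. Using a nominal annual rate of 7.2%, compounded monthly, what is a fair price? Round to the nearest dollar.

$183,846

Periodic rate i = 0.072/12 = 0.006; n = 14 × 12 = 168 periods.
PV = 1740 × [1 − (1+0.006)^(−168)] / 0.006 = 1740 × 105.658498 = 183,845.7865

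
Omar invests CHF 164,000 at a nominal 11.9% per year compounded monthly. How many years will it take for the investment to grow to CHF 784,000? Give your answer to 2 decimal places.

Periodic rate i = 0.119/12 = 0.00991667.
n = ln(784000/164000) / ln(1+0.00991667) = ln(4.78049) / 0.009868 = 158.5500 months
= 158.5500/12 years

13.21 years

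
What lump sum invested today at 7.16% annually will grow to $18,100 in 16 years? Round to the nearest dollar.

PV = FV·(1+i)^(−n) = 18,100 × 0.330732 = 5,986.2561

$5,986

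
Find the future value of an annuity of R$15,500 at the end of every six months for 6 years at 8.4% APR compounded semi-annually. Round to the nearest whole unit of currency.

i = 0.084/2 = 0.042 per half-year; n = 6·2 = 12.
FV = PMT · [(1+i)^n − 1] / i = 15500 · 15.199343 = 235,589.8203

R$235,590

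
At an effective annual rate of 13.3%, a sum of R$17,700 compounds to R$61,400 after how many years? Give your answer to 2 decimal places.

9.96 years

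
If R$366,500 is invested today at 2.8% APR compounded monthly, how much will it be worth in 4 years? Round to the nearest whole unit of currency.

With 12 periods per year: i = 0.00233333, n = 48.
FV = PV·(1+i)^n = 366,500 × 1.118367 = 409,881.4853

R$409,881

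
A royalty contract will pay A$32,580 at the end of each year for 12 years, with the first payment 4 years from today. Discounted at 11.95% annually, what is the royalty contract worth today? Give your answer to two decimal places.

Value one period before first payment (t=3): 32580 × [1 − (1+0.1195)^(−12)] / 0.1195 = 32580 × 6.208752 = 202,281.1400
PV₀ = 202,281.1400 / (1+0.1195)^3 = 202,281.1400 / 1.403047 = 144,172.7223

A$144,172.72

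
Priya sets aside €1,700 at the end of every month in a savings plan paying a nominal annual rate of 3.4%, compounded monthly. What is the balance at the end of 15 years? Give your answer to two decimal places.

€398,454.43

i = 0.034/12 = 0.00283333 per month; n = 15·12 = 180.
FV = PMT · [(1+i)^n − 1] / i = 1700 · 234.384961 = 398,454.4337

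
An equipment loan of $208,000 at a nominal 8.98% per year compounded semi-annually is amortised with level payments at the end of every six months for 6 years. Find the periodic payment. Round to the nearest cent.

$22,797.52

Periodic rate i = 0.0898/2 = 0.0449; n = 6 × 2 = 12 periods.
Annuity-PV factor = 9.123799; PMT = 208000 / 9.123799 = 22,797.5204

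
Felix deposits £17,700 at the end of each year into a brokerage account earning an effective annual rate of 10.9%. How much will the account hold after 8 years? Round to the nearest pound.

FV = PMT · [(1+i)^n − 1] / i = 17700 · 11.816337 = 209,149.1702

£209,149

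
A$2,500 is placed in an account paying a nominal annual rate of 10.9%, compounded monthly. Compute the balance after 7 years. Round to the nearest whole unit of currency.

A$5,343

With 12 periods per year: i = 0.00908333, n = 84.
FV = PV·(1+i)^n = 2,500 × 2.137326 = 5,343.3152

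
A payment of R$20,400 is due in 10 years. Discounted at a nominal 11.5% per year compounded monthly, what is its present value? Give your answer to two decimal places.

i = 0.115/12 = 0.00958333 per month; n = 10·12 = 120.
PV = FV·(1+i)^(−n) = 20,400 × 0.318375 = 6,494.8552

R$6,494.86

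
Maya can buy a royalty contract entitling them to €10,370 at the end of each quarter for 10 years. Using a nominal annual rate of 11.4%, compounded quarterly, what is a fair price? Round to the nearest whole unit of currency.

€245,620

i = 0.114/4 = 0.0285 per quarter; n = 10·4 = 40.
PV = PMT · [1 − (1+i)^(−n)] / i = 10370 · 23.685660 = 245,620.2933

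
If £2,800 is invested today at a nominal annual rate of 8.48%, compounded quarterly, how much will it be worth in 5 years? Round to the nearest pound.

Periodic rate i = 0.0848/4 = 0.0212; n = 5 × 4 = 20 periods.
FV = PV·(1+i)^n = 2,800 × 1.521304 = 4,259.6523

£4,260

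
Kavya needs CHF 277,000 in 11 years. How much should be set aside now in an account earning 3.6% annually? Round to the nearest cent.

CHF 187,725.15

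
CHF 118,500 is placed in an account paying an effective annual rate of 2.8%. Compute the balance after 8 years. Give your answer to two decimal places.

118,500 × (1+0.028)^8 = 118,500 × 1.247225 = 147,796.1999

CHF 147,796.20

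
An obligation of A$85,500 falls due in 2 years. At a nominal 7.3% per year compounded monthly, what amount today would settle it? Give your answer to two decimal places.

A$73,918.17

i = 0.073/12 = 0.00608333 per month; n = 2·12 = 24.
PV = FV·(1+i)^(−n) = 85,500 × 0.864540 = 73,918.1697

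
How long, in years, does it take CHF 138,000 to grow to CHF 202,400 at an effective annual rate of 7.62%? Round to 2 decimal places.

5.22 years

(1+i)^n = 202400/138000 = 1.46667, so n = ln 1.46667 / ln 1.0762 = 5.2153 years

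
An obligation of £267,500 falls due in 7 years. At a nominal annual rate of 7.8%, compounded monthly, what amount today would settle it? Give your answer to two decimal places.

£155,226.67

With 12 periods per year: i = 0.0065, n = 84.
Discount factor = (1+0.0065)^(−84) = 0.580287; PV = 267,500 × 0.580287 = 155,226.6666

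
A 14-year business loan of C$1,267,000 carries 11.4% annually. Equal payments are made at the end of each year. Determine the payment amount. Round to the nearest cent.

C$185,319.70

Annuity-PV factor = 6.836834; PMT = 1.267e+06 / 6.836834 = 185,319.6964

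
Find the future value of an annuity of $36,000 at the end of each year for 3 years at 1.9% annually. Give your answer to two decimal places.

FV = PMT · [(1+i)^n − 1] / i = 36000 · 3.057361 = 110,064.9960

$110,065.00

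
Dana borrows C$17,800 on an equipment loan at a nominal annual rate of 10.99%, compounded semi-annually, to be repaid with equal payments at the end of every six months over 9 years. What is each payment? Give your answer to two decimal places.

C$1,582.17

i = 0.1099/2 = 0.05495 per half-year; n = 9·2 = 18.
PMT = 17800 / ( [1 − (1+0.05495)^(−18)] / 0.05495 ) = 17800 / 11.250383 = 1,582.1684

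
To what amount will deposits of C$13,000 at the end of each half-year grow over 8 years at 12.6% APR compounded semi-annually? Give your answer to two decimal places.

With 2 periods per year: i = 0.063, n = 16.
Accumulation factor s(16|0.063) = 26.315251; FV = 13000 × 26.315251 = 342,098.2609

C$342,098.26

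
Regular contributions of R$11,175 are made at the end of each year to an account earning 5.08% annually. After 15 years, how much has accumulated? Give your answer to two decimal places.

FV = PMT · [(1+i)^n − 1] / i = 11175 · 21.708947 = 242,597.4796

R$242,597.48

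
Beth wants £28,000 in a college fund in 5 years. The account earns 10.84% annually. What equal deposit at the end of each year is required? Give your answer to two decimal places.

£4,510.30

FV-annuity factor = 6.208012; PMT = 28000 / 6.208012 = 4,510.3002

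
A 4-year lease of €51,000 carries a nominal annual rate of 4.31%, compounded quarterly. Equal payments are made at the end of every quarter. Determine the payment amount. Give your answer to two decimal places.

€3,487.25

With 4 periods per year: i = 0.010775, n = 16.
Annuity-PV factor = 14.624691; PMT = 51000 / 14.624691 = 3,487.2532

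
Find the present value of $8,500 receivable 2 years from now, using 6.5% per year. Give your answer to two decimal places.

$7,494.10

PV = 8,500 / (1 + 0.065)^2 = 8,500 / 1.134225 = 7,494.1039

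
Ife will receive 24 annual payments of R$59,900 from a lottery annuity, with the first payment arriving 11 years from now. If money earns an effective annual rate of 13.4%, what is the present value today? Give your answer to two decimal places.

R$120,897.91

Value one period before first payment (t=10): 59900 × [1 − (1+0.134)^(−24)] / 0.134 = 59900 × 7.097780 = 425,157.0113
PV₀ = 425,157.0113 / (1+0.134)^10 = 425,157.0113 / 3.516661 = 120,897.9119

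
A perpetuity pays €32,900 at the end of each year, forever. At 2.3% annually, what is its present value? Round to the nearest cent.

PV = PMT / i = 32900 / 0.023 = 1,430,434.7826

€1,430,434.78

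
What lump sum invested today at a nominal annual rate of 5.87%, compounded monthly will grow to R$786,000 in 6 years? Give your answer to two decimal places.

With 12 periods per year: i = 0.00489167, n = 72.
PV = 786,000 / (1 + 0.00489167)^72 = 786,000 / 1.420972 = 553,142.3685

R$553,142.37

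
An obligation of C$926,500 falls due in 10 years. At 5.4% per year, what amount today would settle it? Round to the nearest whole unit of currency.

Discount factor = (1+0.054)^(−10) = 0.591009; PV = 926,500 × 0.591009 = 547,569.5823

C$547,570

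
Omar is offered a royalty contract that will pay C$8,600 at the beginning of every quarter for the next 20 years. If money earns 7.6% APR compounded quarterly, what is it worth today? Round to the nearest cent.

i = 0.076/4 = 0.019 per quarter; n = 20·4 = 80.
PV = 8600 × [1 − (1+0.019)^(−80)] / 0.019 × (1+i) = 8600 × 41.733253 = 358,905.9757
(annuity-due: payments at period start, so ×(1+i).)

C$358,905.98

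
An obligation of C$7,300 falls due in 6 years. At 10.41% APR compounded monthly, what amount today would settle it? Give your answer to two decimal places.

i = 0.1041/12 = 0.008675 per month; n = 6·12 = 72.
Discount factor = (1+0.008675)^(−72) = 0.536920; PV = 7,300 × 0.536920 = 3,919.5152

C$3,919.52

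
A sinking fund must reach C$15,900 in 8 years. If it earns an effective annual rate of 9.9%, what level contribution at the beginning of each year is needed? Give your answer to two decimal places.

C$1,269.72

PMT = 15900 / ( [(1+0.099)^8 − 1] / 0.099 × (1+i) ) = 15900 / 12.522479 = 1,269.7167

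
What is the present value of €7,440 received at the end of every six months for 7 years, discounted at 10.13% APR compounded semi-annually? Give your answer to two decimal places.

i = 0.1013/2 = 0.05065 per half-year; n = 7·2 = 14.
Annuity factor a(14|0.05065) = 9.857632; PV = 7440 × 9.857632 = 73,340.7800

€73,340.78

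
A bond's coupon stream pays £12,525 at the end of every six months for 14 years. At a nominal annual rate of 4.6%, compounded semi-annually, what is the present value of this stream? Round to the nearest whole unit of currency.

Periodic rate i = 0.046/2 = 0.023; n = 14 × 2 = 28 periods.
Annuity factor a(28|0.023) = 20.476853; PV = 12525 × 20.476853 = 256,472.5832

£256,473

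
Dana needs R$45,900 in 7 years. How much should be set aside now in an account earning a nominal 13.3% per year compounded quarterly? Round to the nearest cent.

R$18,367.97

Periodic rate i = 0.133/4 = 0.03325; n = 7 × 4 = 28 periods.
Discount factor = (1+0.03325)^(−28) = 0.400174; PV = 45,900 × 0.400174 = 18,367.9672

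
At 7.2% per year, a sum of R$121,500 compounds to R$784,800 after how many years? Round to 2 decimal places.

(1+i)^n = 784800/121500 = 6.45926, so n = ln 6.45926 / ln 1.072 = 26.8319 years

26.83 years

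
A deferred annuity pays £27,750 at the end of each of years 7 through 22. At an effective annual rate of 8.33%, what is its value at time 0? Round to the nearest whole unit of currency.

PV at t=6 (ordinary 16-year annuity): 27750 × a(16|0.0833) = 27750 × 8.667657 = 240,527.4730
PV₀ = 240,527.4730 / (1+0.0833)^6 = 240,527.4730 / 1.616190 = 148,823.7452

£148,824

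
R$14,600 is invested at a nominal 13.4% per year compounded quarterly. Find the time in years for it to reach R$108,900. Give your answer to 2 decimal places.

Periodic rate i = 0.134/4 = 0.0335.
n = ln(108900/14600) / ln(1+0.0335) = ln(7.45890) / 0.032951 = 60.9815 quarters
= 60.9815/4 years

15.25 years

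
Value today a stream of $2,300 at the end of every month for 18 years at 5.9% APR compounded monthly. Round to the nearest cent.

With 12 periods per year: i = 0.00491667, n = 216.
Annuity factor a(216|0.00491667) = 132.881793; PV = 2300 × 132.881793 = 305,628.1242

$305,628.12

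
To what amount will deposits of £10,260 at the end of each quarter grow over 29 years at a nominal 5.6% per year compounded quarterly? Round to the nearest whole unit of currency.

£2,943,537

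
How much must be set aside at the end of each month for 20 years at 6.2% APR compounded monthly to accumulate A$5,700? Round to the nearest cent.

A$12.05

With 12 periods per year: i = 0.00516667, n = 240.
PMT = 5700 / ( [(1+0.00516667)^240 − 1] / 0.00516667 ) = 5700 / 473.148301 = 12.0470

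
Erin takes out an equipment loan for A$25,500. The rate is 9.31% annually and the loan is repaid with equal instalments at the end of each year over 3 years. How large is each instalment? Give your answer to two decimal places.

PMT = 25500 / ( [1 − (1+0.0931)^(−3)] / 0.0931 ) = 25500 / 2.517375 = 10,129.6009

A$10,129.60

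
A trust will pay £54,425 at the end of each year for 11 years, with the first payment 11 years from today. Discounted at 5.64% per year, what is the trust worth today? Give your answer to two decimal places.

£252,611.96

PV at t=10 (ordinary 11-year annuity): 54425 × a(11|0.0564) = 54425 × 8.034140 = 437,258.0626
Discount back 10 years: 437,258.0626 × (1+0.0564)^(−10) = 437,258.0626 × 0.577718 = 252,611.9555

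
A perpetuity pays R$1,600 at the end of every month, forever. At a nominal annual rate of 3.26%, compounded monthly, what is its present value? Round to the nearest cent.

R$588,957.06

Periodic rate i = 0.0326/12 = 0.00271667.
PV = PMT / i = 1600 / 0.00271667 = 588,957.0552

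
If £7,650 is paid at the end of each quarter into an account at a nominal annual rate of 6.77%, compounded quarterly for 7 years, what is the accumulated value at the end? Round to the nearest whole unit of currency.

£271,146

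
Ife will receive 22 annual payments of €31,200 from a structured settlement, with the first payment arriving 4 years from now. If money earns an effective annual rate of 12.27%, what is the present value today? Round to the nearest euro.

Value one period before first payment (t=3): 31200 × [1 − (1+0.1227)^(−22)] / 0.1227 = 31200 × 7.511176 = 234,348.6903
Discount back 3 years: 234,348.6903 × (1+0.1227)^(−3) = 234,348.6903 × 0.706657 = 165,604.2060

€165,604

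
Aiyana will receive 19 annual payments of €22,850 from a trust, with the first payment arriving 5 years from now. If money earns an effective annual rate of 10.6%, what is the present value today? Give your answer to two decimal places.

PV at t=4 (ordinary 19-year annuity): 22850 × a(19|0.106) = 22850 × 8.042900 = 183,780.2538
PV₀ = 183,780.2538 / (1+0.106)^4 = 183,780.2538 / 1.496306 = 122,822.6148

€122,822.61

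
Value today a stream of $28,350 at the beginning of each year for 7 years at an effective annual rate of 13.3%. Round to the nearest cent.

$140,740.05

Annuity factor a(7|0.133) × (1+i) = 4.964376; PV = 28350 × 4.964376 = 140,740.0516
(Beginning-of-period payments → annuity-due factor ×(1+i).)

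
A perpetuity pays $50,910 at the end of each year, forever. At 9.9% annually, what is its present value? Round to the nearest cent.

$514,242.42

PV = C/r = 50910/0.099 = 514,242.4242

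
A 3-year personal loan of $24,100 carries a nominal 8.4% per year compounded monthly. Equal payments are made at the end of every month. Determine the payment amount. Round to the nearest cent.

i = 0.084/12 = 0.007 per month; n = 3·12 = 36.
Annuity-PV factor = 31.724659; PMT = 24100 / 31.724659 = 759.6614

$759.66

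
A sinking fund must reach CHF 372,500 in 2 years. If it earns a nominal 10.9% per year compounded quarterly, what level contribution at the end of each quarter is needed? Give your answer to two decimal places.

CHF 42,300.55

Periodic rate i = 0.109/4 = 0.02725; n = 2 × 4 = 8 periods.
FV-annuity factor = 8.806031; PMT = 372500 / 8.806031 = 42,300.5540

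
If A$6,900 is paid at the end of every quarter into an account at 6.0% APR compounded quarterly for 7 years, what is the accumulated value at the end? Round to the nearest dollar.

With 4 periods per year: i = 0.015, n = 28.
FV = PMT · [(1+i)^n − 1] / i = 6900 · 34.481479 = 237,922.2028

A$237,922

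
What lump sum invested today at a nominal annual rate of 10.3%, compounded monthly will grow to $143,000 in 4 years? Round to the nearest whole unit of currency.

i = 0.103/12 = 0.00858333 per month; n = 4·12 = 48.
PV = FV·(1+i)^(−n) = 143,000 × 0.663490 = 94,879.0330

$94,879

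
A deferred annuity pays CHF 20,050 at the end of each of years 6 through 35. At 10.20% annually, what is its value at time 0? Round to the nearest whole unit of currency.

CHF 114,386

PV at t=5 (ordinary 30-year annuity): 20050 × a(30|0.102) = 20050 × 9.271872 = 185,901.0361
PV₀ = 185,901.0361 / (1+0.102)^5 = 185,901.0361 / 1.625204 = 114,386.2540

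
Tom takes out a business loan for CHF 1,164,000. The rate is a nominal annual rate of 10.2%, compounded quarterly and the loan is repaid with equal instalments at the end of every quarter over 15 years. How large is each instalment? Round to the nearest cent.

CHF 38,089.46

With 4 periods per year: i = 0.0255, n = 60.
PMT = 1.164e+06 / ( [1 − (1+0.0255)^(−60)] / 0.0255 ) = 1.164e+06 / 30.559633 = 38,089.4631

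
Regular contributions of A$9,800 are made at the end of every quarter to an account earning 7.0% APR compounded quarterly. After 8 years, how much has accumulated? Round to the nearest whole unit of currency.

A$415,640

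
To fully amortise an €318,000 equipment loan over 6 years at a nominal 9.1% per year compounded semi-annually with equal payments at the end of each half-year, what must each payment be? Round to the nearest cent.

With 2 periods per year: i = 0.0455, n = 12.
PMT = 318000 / ( [1 − (1+0.0455)^(−12)] / 0.0455 ) = 318000 / 9.092555 = 34,973.6675

€34,973.67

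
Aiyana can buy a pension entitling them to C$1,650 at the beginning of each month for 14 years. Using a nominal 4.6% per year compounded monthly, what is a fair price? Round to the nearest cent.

Periodic rate i = 0.046/12 = 0.00383333; n = 14 × 12 = 168 periods.
Annuity factor a(168|0.00383333) × (1+i) = 124.169521; PV = 1650 × 124.169521 = 204,879.7101
(annuity-due: payments at period start, so ×(1+i).)

C$204,879.71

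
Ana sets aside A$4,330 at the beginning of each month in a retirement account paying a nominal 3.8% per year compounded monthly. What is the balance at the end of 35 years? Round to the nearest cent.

i = 0.038/12 = 0.00316667 per month; n = 35·12 = 420.
FV = PMT · [(1+i)^n − 1] / i × (1+i) = 4330 · 878.490870 = 3,803,865.4676
(Beginning-of-period payments → annuity-due factor ×(1+i).)

A$3,803,865.47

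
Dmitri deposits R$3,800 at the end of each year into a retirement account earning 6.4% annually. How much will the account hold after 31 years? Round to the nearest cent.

R$346,875.67

Accumulation factor s(31|0.064) = 91.283071; FV = 3800 × 91.283071 = 346,875.6692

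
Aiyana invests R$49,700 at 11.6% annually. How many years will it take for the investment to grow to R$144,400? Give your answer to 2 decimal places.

n = ln(144400/49700) / ln(1+0.116) = ln(2.90543) / 0.109751 = 9.7182 years

9.72 years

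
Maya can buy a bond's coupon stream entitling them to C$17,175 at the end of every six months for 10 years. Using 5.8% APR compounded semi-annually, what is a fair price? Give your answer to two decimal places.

C$257,899.14

i = 0.058/2 = 0.029 per half-year; n = 10·2 = 20.
Annuity factor a(20|0.029) = 15.015961; PV = 17175 × 15.015961 = 257,899.1356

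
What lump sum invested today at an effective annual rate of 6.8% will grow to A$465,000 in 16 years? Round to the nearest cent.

A$162,297.90

PV = FV·(1+i)^(−n) = 465,000 × 0.349028 = 162,297.9035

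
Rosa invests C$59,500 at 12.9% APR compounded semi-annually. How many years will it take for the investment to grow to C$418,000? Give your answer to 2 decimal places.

Periodic rate i = 0.129/2 = 0.0645.
n = ln(418000/59500) / ln(1+0.0645) = ln(7.02521) / 0.062505 = 31.1895 half-years
= 31.1895/2 years

15.59 years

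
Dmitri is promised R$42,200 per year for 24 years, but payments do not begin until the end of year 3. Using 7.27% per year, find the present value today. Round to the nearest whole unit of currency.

R$410,839

Value one period before first payment (t=2): 42200 × [1 − (1+0.0727)^(−24)] / 0.0727 = 42200 × 11.202534 = 472,746.9411
Discount back 2 years: 472,746.9411 × (1+0.0727)^(−2) = 472,746.9411 × 0.869047 = 410,839.4756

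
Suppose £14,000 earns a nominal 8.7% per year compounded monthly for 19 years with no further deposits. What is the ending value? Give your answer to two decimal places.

Periodic rate i = 0.087/12 = 0.00725; n = 19 × 12 = 228 periods.
14,000 × (1+0.00725)^228 = 14,000 × 5.191573 = 72,682.0181

£72,682.02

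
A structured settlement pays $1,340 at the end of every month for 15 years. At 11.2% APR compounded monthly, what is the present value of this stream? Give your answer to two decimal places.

$116,604.15

Periodic rate i = 0.112/12 = 0.00933333; n = 15 × 12 = 180 periods.
PV = PMT · [1 − (1+i)^(−n)] / i = 1340 · 87.018022 = 116,604.1499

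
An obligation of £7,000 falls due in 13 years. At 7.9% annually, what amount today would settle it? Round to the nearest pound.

£2,605

PV = 7,000 / (1 + 0.079)^13 = 7,000 / 2.687069 = 2,605.0692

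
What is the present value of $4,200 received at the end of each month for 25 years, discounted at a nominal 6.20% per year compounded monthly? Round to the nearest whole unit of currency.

i = 0.062/12 = 0.00516667 per month; n = 25·12 = 300.
PV = PMT · [1 − (1+i)^(−n)] / i = 4200 · 152.303879 = 639,676.2910

$639,676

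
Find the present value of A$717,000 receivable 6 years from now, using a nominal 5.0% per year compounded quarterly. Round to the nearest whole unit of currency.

With 4 periods per year: i = 0.0125, n = 24.
PV = FV·(1+i)^(−n) = 717,000 × 0.742197 = 532,155.2982

A$532,155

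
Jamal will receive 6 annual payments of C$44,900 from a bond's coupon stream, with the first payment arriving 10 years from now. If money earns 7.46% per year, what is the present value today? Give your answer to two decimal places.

Value one period before first payment (t=9): 44900 × [1 − (1+0.0746)^(−6)] / 0.0746 = 44900 × 4.699598 = 211,011.9340
PV₀ = 211,011.9340 / (1+0.0746)^9 = 211,011.9340 / 1.910828 = 110,429.5982

C$110,429.60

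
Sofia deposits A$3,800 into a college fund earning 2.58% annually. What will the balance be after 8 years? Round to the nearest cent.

FV = 3,800 × (1 + 0.0258)^8 = 4,658.9189

A$4,658.92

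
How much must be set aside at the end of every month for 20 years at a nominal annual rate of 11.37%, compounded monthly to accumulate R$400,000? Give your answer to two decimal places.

R$439.95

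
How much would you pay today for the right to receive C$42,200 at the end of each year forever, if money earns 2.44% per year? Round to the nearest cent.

PV = C/r = 42200/0.0244 = 1,729,508.1967

C$1,729,508.20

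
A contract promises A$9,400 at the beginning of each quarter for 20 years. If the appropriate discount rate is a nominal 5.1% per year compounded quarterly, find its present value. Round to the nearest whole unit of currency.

A$475,673

With 4 periods per year: i = 0.01275, n = 80.
PV = PMT · [1 − (1+i)^(−n)] / i × (1+i) = 9400 · 50.603545 = 475,673.3210
(Beginning-of-period payments → annuity-due factor ×(1+i).)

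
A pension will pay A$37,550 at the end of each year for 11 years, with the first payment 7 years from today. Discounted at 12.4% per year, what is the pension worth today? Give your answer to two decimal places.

PV at t=6 (ordinary 11-year annuity): 37550 × a(11|0.124) = 37550 × 5.835317 = 219,116.1482
Discount back 6 years: 219,116.1482 × (1+0.124)^(−6) = 219,116.1482 × 0.495909 = 108,661.7056

A$108,661.71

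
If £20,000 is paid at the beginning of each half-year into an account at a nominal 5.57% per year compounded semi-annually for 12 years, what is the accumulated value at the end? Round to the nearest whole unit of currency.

£688,947

With 2 periods per year: i = 0.02785, n = 24.
FV = PMT · [(1+i)^n − 1] / i × (1+i) = 20000 · 34.447354 = 688,947.0860
(Beginning-of-period payments → annuity-due factor ×(1+i).)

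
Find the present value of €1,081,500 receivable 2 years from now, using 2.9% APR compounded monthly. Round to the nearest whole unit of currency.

€1,020,629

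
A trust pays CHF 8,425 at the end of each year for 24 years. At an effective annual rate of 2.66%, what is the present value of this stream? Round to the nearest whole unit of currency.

CHF 148,051

Annuity factor a(24|0.0266) = 17.572876; PV = 8425 × 17.572876 = 148,051.4819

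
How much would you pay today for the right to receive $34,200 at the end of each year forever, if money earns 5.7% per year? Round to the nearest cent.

PV = PMT / i = 34200 / 0.057 = 600,000.0000

$600,000.00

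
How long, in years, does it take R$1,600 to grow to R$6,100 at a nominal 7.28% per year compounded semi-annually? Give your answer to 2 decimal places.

18.72 years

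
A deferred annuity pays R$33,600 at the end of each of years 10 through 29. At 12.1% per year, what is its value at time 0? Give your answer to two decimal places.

R$89,219.66

Value one period before first payment (t=9): 33600 × [1 − (1+0.121)^(−20)] / 0.121 = 33600 × 7.422869 = 249,408.4085
PV₀ = 249,408.4085 / (1+0.121)^9 = 249,408.4085 / 2.795442 = 89,219.6628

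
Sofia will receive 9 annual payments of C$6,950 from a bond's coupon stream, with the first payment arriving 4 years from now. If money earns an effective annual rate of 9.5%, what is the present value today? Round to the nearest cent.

PV at t=3 (ordinary 9-year annuity): 6950 × a(9|0.095) = 6950 × 5.875284 = 40,833.2227
Discount back 3 years: 40,833.2227 × (1+0.095)^(−3) = 40,833.2227 × 0.761654 = 31,100.7814

C$31,100.78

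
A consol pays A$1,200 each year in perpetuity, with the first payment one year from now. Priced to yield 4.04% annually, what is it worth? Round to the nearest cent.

PV = PMT / i = 1200 / 0.0404 = 29,702.9703

A$29,702.97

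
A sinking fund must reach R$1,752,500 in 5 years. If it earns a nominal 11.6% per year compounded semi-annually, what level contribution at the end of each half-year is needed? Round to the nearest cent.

R$134,212.53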